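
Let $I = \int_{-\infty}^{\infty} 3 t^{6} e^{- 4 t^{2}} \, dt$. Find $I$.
$\frac{45 \sqrt{\pi}}{1024}$

Consider the simpler parametrised integral
$$J(a) = \int_{-\infty}^{\infty} 3 e^{- a t^{2}} \, dt = \frac{3 \sqrt{\pi}}{\sqrt{a}}.$$

Differentiating under the integral sign brings down a factor of $(-t^2)$:
$$\frac{dJ}{da} = \int_{-\infty}^{\infty} - 3 t^{2} e^{- a t^{2}} \, dt = - \frac{3 \sqrt{\pi}}{2 a^{\frac{3}{2}}}.$$

Repeating $3$ times in total — each differentiation brings down another $(-t^2)$ — gives
$$\frac{d^{3}J}{da^{3}} = \int_{-\infty}^{\infty} - 3 t^{6} e^{- a t^{2}} \, dt = - \frac{45 \sqrt{\pi}}{8 a^{\frac{7}{2}}},$$
and the integrand here is $(-1)^{3}$ times the target integrand, so $I = (-1)^{3}\,\frac{d^{3}J}{da^{3}} = \frac{45 \sqrt{\pi}}{8 a^{\frac{7}{2}}}$.

Setting $a = 4$:
$$I = \frac{45 \sqrt{\pi}}{1024}.$$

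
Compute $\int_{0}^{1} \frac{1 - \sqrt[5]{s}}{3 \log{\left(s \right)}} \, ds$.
$- \frac{\log{\left(6 \right)}}{3} + \frac{\log{\left(5 \right)}}{3}$

Replace the exponent $\frac{1}{5}$ by a parameter $a$: let $I(a) = \int_{0}^{1} \frac{1 - s^{a}}{3 \log{\left(s \right)}} \, ds$.

Since $\dfrac{\partial}{\partial a}\,s^{a} = s^{a} \ln s$, the $\ln s$ in the denominator cancels and
$$\frac{dI}{da} = \int_{0}^{1} - \frac{1}{3} s^{a} \, ds = - \frac{1}{3} \left[\frac{s^{a+1}}{a+1}\right]_0^1 = - \frac{1}{3 a + 3}.$$

Integrating with respect to $a$ gives $I(a) = - \frac{\log{\left(a + 1 \right)}}{3} + C$.

At $a = 0$ the integrand is identically $0$, so $I(0) = 0$. The closed form gives $0$, hence $C = 0$.

Setting $a = \frac{1}{5}$:
$$I = - \frac{\log{\left(6 \right)}}{3} + \frac{\log{\left(5 \right)}}{3}.$$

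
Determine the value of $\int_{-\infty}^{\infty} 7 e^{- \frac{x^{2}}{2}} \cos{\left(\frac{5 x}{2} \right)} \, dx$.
$\frac{7 \sqrt{2} \sqrt{\pi}}{e^{\frac{25}{8}}}$

Treat the cosine frequency as a parameter and define $I(b) = \int_{-\infty}^{\infty} 7 e^{- \frac{x^{2}}{2}} \cos{\left(b x \right)} \, dx$.

Differentiating under the integral sign,
$$I'(b) = \int_{-\infty}^{\infty} - 7 x e^{- \frac{x^{2}}{2}} \sin{\left(b x \right)} \, dx.$$

Integrate $\int_{-\infty}^{\infty} x \sin(b x)\, e^{- \frac{x^{2}}{2}}\, dx$ by parts with $u = \sin(b x)$ and $dv = x\, e^{- \frac{x^{2}}{2}}\, dx$, giving $v = - e^{- \frac{x^{2}}{2}}$. The boundary term vanishes and
$$\int_{-\infty}^{\infty} x \sin(b x)\, e^{- \frac{x^{2}}{2}}\, dx = b \int_{-\infty}^{\infty} \cos(b x)\, e^{- \frac{x^{2}}{2}}\, dx,$$
so $I'(b) = - b\, I(b)$.

This is a separable first-order ODE; solving with the initial condition $I(0) = \int_{-\infty}^{\infty} 7 e^{- \frac{x^{2}}{2}}\,dx = 7 \sqrt{2} \sqrt{\pi}$ gives
$$I(b) = 7 \sqrt{2} \sqrt{\pi} e^{- \frac{b^{2}}{2}}.$$

Setting $b = \frac{5}{2}$:
$$I = \frac{7 \sqrt{2} \sqrt{\pi}}{e^{\frac{25}{8}}}.$$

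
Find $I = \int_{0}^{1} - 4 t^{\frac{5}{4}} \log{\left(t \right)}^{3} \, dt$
$\frac{2048}{2187}$

Begin with the known integral
$$J(a) = \int_{0}^{1} - 4 t^{a} \, dt = - \frac{4}{a + 1}.$$

Differentiating under the integral sign brings down a factor of $\ln t$:
$$\frac{dJ}{da} = \int_{0}^{1} - 4 t^{a} \log{\left(t \right)} \, dt = \frac{4}{\left(a + 1\right)^{2}}.$$

Repeating $3$ times in total — each differentiation brings down another $\ln t$ — gives
$$\frac{d^{3}J}{da^{3}} = \int_{0}^{1} - 4 t^{a} \log{\left(t \right)}^{3} \, dt = \frac{24}{\left(a + 1\right)^{4}},$$
and the integrand here is exactly the target integrand, so $I = \frac{24}{\left(a + 1\right)^{4}}$.

Setting $a = \frac{5}{4}$:
$$I = \frac{2048}{2187}.$$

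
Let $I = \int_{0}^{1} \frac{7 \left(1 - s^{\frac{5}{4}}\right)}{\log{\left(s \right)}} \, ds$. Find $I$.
$- \log{\left(\frac{4782969}{16384} \right)}$

Introduce a parameter $a$ in the exponent: let $I(a) = \int_{0}^{1} \frac{7 \left(1 - s^{a}\right)}{\log{\left(s \right)}} \, ds$.

Since $\dfrac{\partial}{\partial a}\,s^{a} = s^{a} \ln s$, the $\ln s$ in the denominator cancels and
$$\frac{dI}{da} = \int_{0}^{1} -7 s^{a} \, ds = -7 \left[\frac{s^{a+1}}{a+1}\right]_0^1 = - \frac{7}{a + 1}.$$

Integrating with respect to $a$ gives $I(a) = - 7 \log{\left(a + 1 \right)} + C$.

At $a = 0$ the integrand is identically $0$, so $I(0) = 0$. The closed form gives $0$, hence $C = 0$.

Setting $a = \frac{5}{4}$:
$$I = - \log{\left(\frac{4782969}{16384} \right)}.$$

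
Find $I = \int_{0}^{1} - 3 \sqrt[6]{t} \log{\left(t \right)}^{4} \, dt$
$- \frac{559872}{16807}$

Start from the elementary integral
$$J(a) = \int_{0}^{1} - 3 t^{a} \, dt = - \frac{3}{a + 1}.$$

Differentiating under the integral sign brings down a factor of $\ln t$:
$$\frac{dJ}{da} = \int_{0}^{1} - 3 t^{a} \log{\left(t \right)} \, dt = \frac{3}{\left(a + 1\right)^{2}}.$$

Repeating $4$ times in total — each differentiation brings down another $\ln t$ — gives
$$\frac{d^{4}J}{da^{4}} = \int_{0}^{1} - 3 t^{a} \log{\left(t \right)}^{4} \, dt = - \frac{72}{\left(a + 1\right)^{5}},$$
and the integrand here is exactly the target integrand, so $I = - \frac{72}{\left(a + 1\right)^{5}}$.

Setting $a = \frac{1}{6}$:
$$I = - \frac{559872}{16807}.$$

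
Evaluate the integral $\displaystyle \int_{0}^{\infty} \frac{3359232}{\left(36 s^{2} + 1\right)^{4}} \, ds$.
$87480 \pi$

Recall the elementary integral
$$J(a) = \int_{0}^{\infty} \frac{2}{a^{2} + s^{2}} \, ds = \frac{\pi}{a}.$$

Differentiating under the integral sign with respect to $a$,
$$\frac{dJ}{da} = \int_{0}^{\infty} - \frac{4 a}{\left(a^{2} + s^{2}\right)^{2}} \, ds = - \frac{\pi}{a^{2}},$$
so $\int_{0}^{\infty} \frac{2}{\left(a^{2} + s^{2}\right)^{2}} \, ds = \frac{\pi}{2 a^{3}}$.

Repeating — each differentiation of $1/(s^2+a^2)^j$ produces $-2ja/(s^2+a^2)^{j+1}$ — and dividing through by $-2ja$ at each step yields, after $3$ differentiations in total,
$$\int_{0}^{\infty} \frac{2}{\left(a^{2} + s^{2}\right)^{4}} \, ds = \frac{5 \pi}{16 a^{7}}.$$

Setting $a = \frac{1}{6}$:
$$I = 87480 \pi.$$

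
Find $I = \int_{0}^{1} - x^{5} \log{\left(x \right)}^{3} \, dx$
$\frac{1}{216}$

Start from the elementary integral
$$J(a) = \int_{0}^{1} - x^{a} \, dx = - \frac{1}{a + 1}.$$

Differentiating under the integral sign brings down a factor of $\ln x$:
$$\frac{dJ}{da} = \int_{0}^{1} - x^{a} \log{\left(x \right)} \, dx = \frac{1}{\left(a + 1\right)^{2}}.$$

Repeating $3$ times in total — each differentiation brings down another $\ln x$ — gives
$$\frac{d^{3}J}{da^{3}} = \int_{0}^{1} - x^{a} \log{\left(x \right)}^{3} \, dx = \frac{6}{\left(a + 1\right)^{4}},$$
and the integrand here is exactly the target integrand, so $I = \frac{6}{\left(a + 1\right)^{4}}$.

Setting $a = 5$:
$$I = \frac{1}{216}.$$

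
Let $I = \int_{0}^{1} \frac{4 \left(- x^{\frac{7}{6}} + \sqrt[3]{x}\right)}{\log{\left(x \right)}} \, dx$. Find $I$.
$- \log{\left(\frac{28561}{4096} \right)}$

Introduce a parameter $a$ in the exponent: let $I(a) = \int_{0}^{1} \frac{4 \left(\sqrt[3]{x} - x^{a}\right)}{\log{\left(x \right)}} \, dx$.

Since $\dfrac{\partial}{\partial a}\,x^{a} = x^{a} \ln x$, the $\ln x$ in the denominator cancels and
$$\frac{dI}{da} = \int_{0}^{1} -4 x^{a} \, dx = -4 \left[\frac{x^{a+1}}{a+1}\right]_0^1 = - \frac{4}{a + 1}.$$

Integrating with respect to $a$ gives $I(a) = - \log{\left(\frac{81 \left(a + 1\right)^{4}}{256} \right)} + C$.

At $a = \frac{1}{3}$ the integrand is identically $0$, so $I(\frac{1}{3}) = 0$. The closed form gives $0$, hence $C = 0$.

Setting $a = \frac{7}{6}$:
$$I = - \log{\left(\frac{28561}{4096} \right)}.$$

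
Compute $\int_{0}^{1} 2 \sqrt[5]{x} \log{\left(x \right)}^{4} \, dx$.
$\frac{3125}{162}$

Begin with the known integral
$$J(a) = \int_{0}^{1} 2 x^{a} \, dx = \frac{2}{a + 1}.$$

Differentiating under the integral sign brings down a factor of $\ln x$:
$$\frac{dJ}{da} = \int_{0}^{1} 2 x^{a} \log{\left(x \right)} \, dx = - \frac{2}{\left(a + 1\right)^{2}}.$$

Repeating $4$ times in total — each differentiation brings down another $\ln x$ — gives
$$\frac{d^{4}J}{da^{4}} = \int_{0}^{1} 2 x^{a} \log{\left(x \right)}^{4} \, dx = \frac{48}{\left(a + 1\right)^{5}},$$
and the integrand here is exactly the target integrand, so $I = \frac{48}{\left(a + 1\right)^{5}}$.

Setting $a = \frac{1}{5}$:
$$I = \frac{3125}{162}.$$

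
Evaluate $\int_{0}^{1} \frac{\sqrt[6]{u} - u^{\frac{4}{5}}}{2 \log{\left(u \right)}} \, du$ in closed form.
$\log{\left(\frac{\sqrt{210}}{18} \right)}$

Consider the one-parameter family: let $I(a) = \int_{0}^{1} \frac{\sqrt[6]{u} - u^{a}}{2 \log{\left(u \right)}} \, du$.

Since $\dfrac{\partial}{\partial a}\,u^{a} = u^{a} \ln u$, the $\ln u$ in the denominator cancels and
$$\frac{dI}{da} = \int_{0}^{1} - \frac{1}{2} u^{a} \, du = - \frac{1}{2} \left[\frac{u^{a+1}}{a+1}\right]_0^1 = - \frac{1}{2 a + 2}.$$

Integrating with respect to $a$ gives $I(a) = - \frac{\log{\left(a + 1 \right)}}{2} - \frac{\log{\left(6 \right)}}{2} + \frac{\log{\left(7 \right)}}{2} + C$.

At $a = \frac{1}{6}$ the integrand is identically $0$, so $I(\frac{1}{6}) = 0$. The closed form gives $0$, hence $C = 0$.

Setting $a = \frac{4}{5}$:
$$I = \log{\left(\frac{\sqrt{210}}{18} \right)}.$$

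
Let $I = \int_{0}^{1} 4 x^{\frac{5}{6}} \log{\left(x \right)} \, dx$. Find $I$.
$- \frac{144}{121}$

Start from the elementary integral
$$J(a) = \int_{0}^{1} 4 x^{a} \, dx = \frac{4}{a + 1}.$$

Differentiating under the integral sign brings down a factor of $\ln x$:
$$\frac{dJ}{da} = \int_{0}^{1} 4 x^{a} \log{\left(x \right)} \, dx = - \frac{4}{\left(a + 1\right)^{2}}.$$

The integral on the left is $I$, so $I = - \frac{4}{\left(a + 1\right)^{2}}$.

Setting $a = \frac{5}{6}$:
$$I = - \frac{144}{121}.$$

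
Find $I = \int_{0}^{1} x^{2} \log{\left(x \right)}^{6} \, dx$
$\frac{80}{243}$

Consider the simpler parametrised integral
$$J(a) = \int_{0}^{1} x^{a} \, dx = \frac{1}{a + 1}.$$

Differentiating under the integral sign brings down a factor of $\ln x$:
$$\frac{dJ}{da} = \int_{0}^{1} x^{a} \log{\left(x \right)} \, dx = - \frac{1}{\left(a + 1\right)^{2}}.$$

Repeating $6$ times in total — each differentiation brings down another $\ln x$ — gives
$$\frac{d^{6}J}{da^{6}} = \int_{0}^{1} x^{a} \log{\left(x \right)}^{6} \, dx = \frac{720}{\left(a + 1\right)^{7}},$$
and the integrand here is exactly the target integrand, so $I = \frac{720}{\left(a + 1\right)^{7}}$.

Setting $a = 2$:
$$I = \frac{80}{243}.$$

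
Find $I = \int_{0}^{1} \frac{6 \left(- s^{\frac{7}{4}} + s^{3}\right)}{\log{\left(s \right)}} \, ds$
$\log{\left(\frac{16777216}{1771561} \right)}$

Replace the exponent $3$ by a parameter $a$: let $I(a) = \int_{0}^{1} \frac{6 \left(- s^{\frac{7}{4}} + s^{a}\right)}{\log{\left(s \right)}} \, ds$.

Since $\dfrac{\partial}{\partial a}\,s^{a} = s^{a} \ln s$, the $\ln s$ in the denominator cancels and
$$\frac{dI}{da} = \int_{0}^{1} 6 s^{a} \, ds = 6 \left[\frac{s^{a+1}}{a+1}\right]_0^1 = \frac{6}{a + 1}.$$

Integrating with respect to $a$ gives $I(a) = \log{\left(\frac{4096 \left(a + 1\right)^{6}}{1771561} \right)} + C$.

At $a = \frac{7}{4}$ the integrand is identically $0$, so $I(\frac{7}{4}) = 0$. The closed form gives $0$, hence $C = 0$.

Setting $a = 3$:
$$I = \log{\left(\frac{16777216}{1771561} \right)}.$$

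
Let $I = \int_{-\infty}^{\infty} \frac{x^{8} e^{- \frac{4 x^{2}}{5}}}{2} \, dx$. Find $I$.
$\frac{65625 \sqrt{5} \sqrt{\pi}}{16384}$

Begin with the known integral
$$J(a) = \int_{-\infty}^{\infty} \frac{e^{- a x^{2}}}{2} \, dx = \frac{\sqrt{\pi}}{2 \sqrt{a}}.$$

Differentiating under the integral sign brings down a factor of $(-x^2)$:
$$\frac{dJ}{da} = \int_{-\infty}^{\infty} - \frac{x^{2} e^{- a x^{2}}}{2} \, dx = - \frac{\sqrt{\pi}}{4 a^{\frac{3}{2}}}.$$

Repeating $4$ times in total — each differentiation brings down another $(-x^2)$ — gives
$$\frac{d^{4}J}{da^{4}} = \int_{-\infty}^{\infty} \frac{x^{8} e^{- a x^{2}}}{2} \, dx = \frac{105 \sqrt{\pi}}{32 a^{\frac{9}{2}}},$$
and the integrand here is exactly the target integrand, so $I = \frac{105 \sqrt{\pi}}{32 a^{\frac{9}{2}}}$.

Setting $a = \frac{4}{5}$:
$$I = \frac{65625 \sqrt{5} \sqrt{\pi}}{16384}.$$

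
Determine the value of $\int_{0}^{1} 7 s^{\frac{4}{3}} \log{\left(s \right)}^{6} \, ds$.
$\frac{1574640}{117649}$

Consider the simpler parametrised integral
$$J(a) = \int_{0}^{1} 7 s^{a} \, ds = \frac{7}{a + 1}.$$

Differentiating under the integral sign brings down a factor of $\ln s$:
$$\frac{dJ}{da} = \int_{0}^{1} 7 s^{a} \log{\left(s \right)} \, ds = - \frac{7}{\left(a + 1\right)^{2}}.$$

Repeating $6$ times in total — each differentiation brings down another $\ln s$ — gives
$$\frac{d^{6}J}{da^{6}} = \int_{0}^{1} 7 s^{a} \log{\left(s \right)}^{6} \, ds = \frac{5040}{\left(a + 1\right)^{7}},$$
and the integrand here is exactly the target integrand, so $I = \frac{5040}{\left(a + 1\right)^{7}}$.

Setting $a = \frac{4}{3}$:
$$I = \frac{1574640}{117649}.$$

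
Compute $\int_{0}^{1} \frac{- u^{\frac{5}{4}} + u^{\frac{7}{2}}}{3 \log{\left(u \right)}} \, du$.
$\frac{\log{\left(2 \right)}}{3}$

Consider the one-parameter family: let $I(a) = \int_{0}^{1} \frac{u^{\frac{7}{2}} - u^{a}}{3 \log{\left(u \right)}} \, du$.

Since $\dfrac{\partial}{\partial a}\,u^{a} = u^{a} \ln u$, the $\ln u$ in the denominator cancels and
$$\frac{dI}{da} = \int_{0}^{1} - \frac{1}{3} u^{a} \, du = - \frac{1}{3} \left[\frac{u^{a+1}}{a+1}\right]_0^1 = - \frac{1}{3 a + 3}.$$

Integrating with respect to $a$ gives $I(a) = - \frac{\log{\left(a + 1 \right)}}{3} - \frac{\log{\left(6 \right)}}{3} + \log{\left(3 \right)} + C$.

At $a = \frac{7}{2}$ the integrand is identically $0$, so $I(\frac{7}{2}) = 0$. The closed form gives $0$, hence $C = 0$.

Setting $a = \frac{5}{4}$:
$$I = \frac{\log{\left(2 \right)}}{3}.$$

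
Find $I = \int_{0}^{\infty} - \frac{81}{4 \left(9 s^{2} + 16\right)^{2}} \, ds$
$- \frac{27 \pi}{1024}$

Begin with the known result
$$J(a) = \int_{0}^{\infty} - \frac{1}{4 \left(a^{2} + s^{2}\right)} \, ds = - \frac{\pi}{8 a}.$$

Differentiating under the integral sign with respect to $a$,
$$\frac{dJ}{da} = \int_{0}^{\infty} \frac{a}{2 \left(a^{2} + s^{2}\right)^{2}} \, ds = \frac{\pi}{8 a^{2}},$$
so $\int_{0}^{\infty} - \frac{1}{4 \left(a^{2} + s^{2}\right)^{2}} \, ds = - \frac{\pi}{16 a^{3}}$.

Setting $a = \frac{4}{3}$:
$$I = - \frac{27 \pi}{1024}.$$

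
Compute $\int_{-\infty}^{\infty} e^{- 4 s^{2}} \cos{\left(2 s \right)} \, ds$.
$\frac{\sqrt{\pi}}{2 e^{\frac{1}{4}}}$

Define $I(b) = \int_{-\infty}^{\infty} e^{- 4 s^{2}} \cos{\left(b s \right)} \, ds$.

Differentiating under the integral sign,
$$I'(b) = \int_{-\infty}^{\infty} - s e^{- 4 s^{2}} \sin{\left(b s \right)} \, ds.$$

Integrate $\int_{-\infty}^{\infty} s \sin(b s)\, e^{- 4 s^{2}}\, ds$ by parts with $u = \sin(b s)$ and $dv = s\, e^{- 4 s^{2}}\, ds$, giving $v = - \frac{e^{- 4 s^{2}}}{8}$. The boundary term vanishes and
$$\int_{-\infty}^{\infty} s \sin(b s)\, e^{- 4 s^{2}}\, ds = \frac{b}{8} \int_{-\infty}^{\infty} \cos(b s)\, e^{- 4 s^{2}}\, ds,$$
so $I'(b) = - \frac{b}{8}\, I(b)$.

This is a separable first-order ODE; solving with the initial condition $I(0) = \int_{-\infty}^{\infty} e^{- 4 s^{2}}\,ds = \frac{\sqrt{\pi}}{2}$ gives
$$I(b) = \frac{\sqrt{\pi} e^{- \frac{b^{2}}{16}}}{2}.$$

Setting $b = 2$:
$$I = \frac{\sqrt{\pi}}{2 e^{\frac{1}{4}}}.$$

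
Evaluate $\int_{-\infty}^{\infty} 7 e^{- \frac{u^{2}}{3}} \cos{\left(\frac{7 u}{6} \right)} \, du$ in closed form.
$\frac{7 \sqrt{3} \sqrt{\pi}}{e^{\frac{49}{48}}}$

Treat the cosine frequency as a parameter and define $I(b) = \int_{-\infty}^{\infty} 7 e^{- \frac{u^{2}}{3}} \cos{\left(b u \right)} \, du$.

Differentiating under the integral sign,
$$I'(b) = \int_{-\infty}^{\infty} - 7 u e^{- \frac{u^{2}}{3}} \sin{\left(b u \right)} \, du.$$

Integrate $\int_{-\infty}^{\infty} u \sin(b u)\, e^{- \frac{u^{2}}{3}}\, du$ by parts with $w = \sin(b u)$ and $dv = u\, e^{- \frac{u^{2}}{3}}\, du$, giving $v = - \frac{3 e^{- \frac{u^{2}}{3}}}{2}$. The boundary term vanishes and
$$\int_{-\infty}^{\infty} u \sin(b u)\, e^{- \frac{u^{2}}{3}}\, du = \frac{3 b}{2} \int_{-\infty}^{\infty} \cos(b u)\, e^{- \frac{u^{2}}{3}}\, du,$$
so $I'(b) = - \frac{3 b}{2}\, I(b)$.

This is a separable first-order ODE; solving with the initial condition $I(0) = \int_{-\infty}^{\infty} 7 e^{- \frac{u^{2}}{3}}\,du = 7 \sqrt{3} \sqrt{\pi}$ gives
$$I(b) = 7 \sqrt{3} \sqrt{\pi} e^{- \frac{3 b^{2}}{4}}.$$

Setting $b = \frac{7}{6}$:
$$I = \frac{7 \sqrt{3} \sqrt{\pi}}{e^{\frac{49}{48}}}.$$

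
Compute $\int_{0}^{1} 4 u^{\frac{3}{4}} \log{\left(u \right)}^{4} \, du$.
$\frac{98304}{16807}$

Begin with the known integral
$$J(a) = \int_{0}^{1} 4 u^{a} \, du = \frac{4}{a + 1}.$$

Differentiating under the integral sign brings down a factor of $\ln u$:
$$\frac{dJ}{da} = \int_{0}^{1} 4 u^{a} \log{\left(u \right)} \, du = - \frac{4}{\left(a + 1\right)^{2}}.$$

Repeating $4$ times in total — each differentiation brings down another $\ln u$ — gives
$$\frac{d^{4}J}{da^{4}} = \int_{0}^{1} 4 u^{a} \log{\left(u \right)}^{4} \, du = \frac{96}{\left(a + 1\right)^{5}},$$
and the integrand here is exactly the target integrand, so $I = \frac{96}{\left(a + 1\right)^{5}}$.

Setting $a = \frac{3}{4}$:
$$I = \frac{98304}{16807}.$$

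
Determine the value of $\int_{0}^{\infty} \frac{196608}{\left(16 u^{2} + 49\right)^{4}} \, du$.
$\frac{7680 \pi}{823543}$

Start from the standard arctangent integral
$$J(a) = \int_{0}^{\infty} \frac{3}{a^{2} + u^{2}} \, du = \frac{3 \pi}{2 a}.$$

Differentiating under the integral sign with respect to $a$,
$$\frac{dJ}{da} = \int_{0}^{\infty} - \frac{6 a}{\left(a^{2} + u^{2}\right)^{2}} \, du = - \frac{3 \pi}{2 a^{2}},$$
so $\int_{0}^{\infty} \frac{3}{\left(a^{2} + u^{2}\right)^{2}} \, du = \frac{3 \pi}{4 a^{3}}$.

Repeating — each differentiation of $1/(u^2+a^2)^j$ produces $-2ja/(u^2+a^2)^{j+1}$ — and dividing through by $-2ja$ at each step yields, after $3$ differentiations in total,
$$\int_{0}^{\infty} \frac{3}{\left(a^{2} + u^{2}\right)^{4}} \, du = \frac{15 \pi}{32 a^{7}}.$$

Setting $a = \frac{7}{4}$:
$$I = \frac{7680 \pi}{823543}.$$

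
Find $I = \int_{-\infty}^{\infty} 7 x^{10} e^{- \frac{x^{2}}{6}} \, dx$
$1607445 \sqrt{6} \sqrt{\pi}$

Consider the simpler parametrised integral
$$J(a) = \int_{-\infty}^{\infty} 7 e^{- a x^{2}} \, dx = \frac{7 \sqrt{\pi}}{\sqrt{a}}.$$

Differentiating under the integral sign brings down a factor of $(-x^2)$:
$$\frac{dJ}{da} = \int_{-\infty}^{\infty} - 7 x^{2} e^{- a x^{2}} \, dx = - \frac{7 \sqrt{\pi}}{2 a^{\frac{3}{2}}}.$$

Repeating $5$ times in total — each differentiation brings down another $(-x^2)$ — gives
$$\frac{d^{5}J}{da^{5}} = \int_{-\infty}^{\infty} - 7 x^{10} e^{- a x^{2}} \, dx = - \frac{6615 \sqrt{\pi}}{32 a^{\frac{11}{2}}},$$
and the integrand here is $(-1)^{5}$ times the target integrand, so $I = (-1)^{5}\,\frac{d^{5}J}{da^{5}} = \frac{6615 \sqrt{\pi}}{32 a^{\frac{11}{2}}}$.

Setting $a = \frac{1}{6}$:
$$I = 1607445 \sqrt{6} \sqrt{\pi}.$$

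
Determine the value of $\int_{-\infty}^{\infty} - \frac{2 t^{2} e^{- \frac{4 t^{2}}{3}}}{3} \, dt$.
$- \frac{\sqrt{3} \sqrt{\pi}}{8}$

Consider the simpler parametrised integral
$$J(a) = \int_{-\infty}^{\infty} - \frac{2 e^{- a t^{2}}}{3} \, dt = - \frac{2 \sqrt{\pi}}{3 \sqrt{a}}.$$

Differentiating under the integral sign brings down a factor of $(-t^2)$:
$$\frac{dJ}{da} = \int_{-\infty}^{\infty} \frac{2 t^{2} e^{- a t^{2}}}{3} \, dt = \frac{\sqrt{\pi}}{3 a^{\frac{3}{2}}}.$$

The integral on the left is $-I$, so $I = - \frac{\sqrt{\pi}}{3 a^{\frac{3}{2}}}$.

Setting $a = \frac{4}{3}$:
$$I = - \frac{\sqrt{3} \sqrt{\pi}}{8}.$$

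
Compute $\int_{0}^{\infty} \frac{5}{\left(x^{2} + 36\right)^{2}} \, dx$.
$\frac{5 \pi}{864}$

Recall the elementary integral
$$J(a) = \int_{0}^{\infty} \frac{5}{a^{2} + x^{2}} \, dx = \frac{5 \pi}{2 a}.$$

Differentiating under the integral sign with respect to $a$,
$$\frac{dJ}{da} = \int_{0}^{\infty} - \frac{10 a}{\left(a^{2} + x^{2}\right)^{2}} \, dx = - \frac{5 \pi}{2 a^{2}},$$
so $\int_{0}^{\infty} \frac{5}{\left(a^{2} + x^{2}\right)^{2}} \, dx = \frac{5 \pi}{4 a^{3}}$.

Setting $a = 6$:
$$I = \frac{5 \pi}{864}.$$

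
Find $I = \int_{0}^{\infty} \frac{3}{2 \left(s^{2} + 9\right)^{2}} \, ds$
$\frac{\pi}{72}$

Start from the standard arctangent integral
$$J(a) = \int_{0}^{\infty} \frac{3}{2 \left(a^{2} + s^{2}\right)} \, ds = \frac{3 \pi}{4 a}.$$

Differentiating under the integral sign with respect to $a$,
$$\frac{dJ}{da} = \int_{0}^{\infty} - \frac{3 a}{\left(a^{2} + s^{2}\right)^{2}} \, ds = - \frac{3 \pi}{4 a^{2}},$$
so $\int_{0}^{\infty} \frac{3}{2 \left(a^{2} + s^{2}\right)^{2}} \, ds = \frac{3 \pi}{8 a^{3}}$.

Setting $a = 3$:
$$I = \frac{\pi}{72}.$$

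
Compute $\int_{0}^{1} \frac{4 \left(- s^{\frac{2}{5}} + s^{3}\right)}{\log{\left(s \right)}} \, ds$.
$- \log{\left(\frac{2401}{160000} \right)}$

Replace the exponent $\frac{2}{5}$ by a parameter $a$: let $I(a) = \int_{0}^{1} \frac{4 \left(s^{3} - s^{a}\right)}{\log{\left(s \right)}} \, ds$.

Since $\dfrac{\partial}{\partial a}\,s^{a} = s^{a} \ln s$, the $\ln s$ in the denominator cancels and
$$\frac{dI}{da} = \int_{0}^{1} -4 s^{a} \, ds = -4 \left[\frac{s^{a+1}}{a+1}\right]_0^1 = - \frac{4}{a + 1}.$$

Integrating with respect to $a$ gives $I(a) = - \log{\left(\frac{\left(a + 1\right)^{4}}{256} \right)} + C$.

At $a = 3$ the integrand is identically $0$, so $I(3) = 0$. The closed form gives $0$, hence $C = 0$.

Setting $a = \frac{2}{5}$:
$$I = - \log{\left(\frac{2401}{160000} \right)}.$$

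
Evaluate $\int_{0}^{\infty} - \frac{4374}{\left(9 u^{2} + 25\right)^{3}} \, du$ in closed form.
$- \frac{2187 \pi}{25000}$

Start from the standard arctangent integral
$$J(a) = \int_{0}^{\infty} - \frac{6}{a^{2} + u^{2}} \, du = - \frac{3 \pi}{a}.$$

Differentiating under the integral sign with respect to $a$,
$$\frac{dJ}{da} = \int_{0}^{\infty} \frac{12 a}{\left(a^{2} + u^{2}\right)^{2}} \, du = \frac{3 \pi}{a^{2}},$$
so $\int_{0}^{\infty} - \frac{6}{\left(a^{2} + u^{2}\right)^{2}} \, du = - \frac{3 \pi}{2 a^{3}}$.

Repeating — each differentiation of $1/(u^2+a^2)^j$ produces $-2ja/(u^2+a^2)^{j+1}$ — and dividing through by $-2ja$ at each step yields, after $2$ differentiations in total,
$$\int_{0}^{\infty} - \frac{6}{\left(a^{2} + u^{2}\right)^{3}} \, du = - \frac{9 \pi}{8 a^{5}}.$$

Setting $a = \frac{5}{3}$:
$$I = - \frac{2187 \pi}{25000}.$$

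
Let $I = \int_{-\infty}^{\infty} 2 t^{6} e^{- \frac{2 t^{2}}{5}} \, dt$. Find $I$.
$\frac{1875 \sqrt{10} \sqrt{\pi}}{64}$

Begin with the known integral
$$J(a) = \int_{-\infty}^{\infty} 2 e^{- a t^{2}} \, dt = \frac{2 \sqrt{\pi}}{\sqrt{a}}.$$

Differentiating under the integral sign brings down a factor of $(-t^2)$:
$$\frac{dJ}{da} = \int_{-\infty}^{\infty} - 2 t^{2} e^{- a t^{2}} \, dt = - \frac{\sqrt{\pi}}{a^{\frac{3}{2}}}.$$

Repeating $3$ times in total — each differentiation brings down another $(-t^2)$ — gives
$$\frac{d^{3}J}{da^{3}} = \int_{-\infty}^{\infty} - 2 t^{6} e^{- a t^{2}} \, dt = - \frac{15 \sqrt{\pi}}{4 a^{\frac{7}{2}}},$$
and the integrand here is $(-1)^{3}$ times the target integrand, so $I = (-1)^{3}\,\frac{d^{3}J}{da^{3}} = \frac{15 \sqrt{\pi}}{4 a^{\frac{7}{2}}}$.

Setting $a = \frac{2}{5}$:
$$I = \frac{1875 \sqrt{10} \sqrt{\pi}}{64}.$$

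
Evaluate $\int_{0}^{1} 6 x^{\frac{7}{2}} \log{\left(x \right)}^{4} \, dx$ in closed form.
$\frac{512}{6561}$

Start from the elementary integral
$$J(a) = \int_{0}^{1} 6 x^{a} \, dx = \frac{6}{a + 1}.$$

Differentiating under the integral sign brings down a factor of $\ln x$:
$$\frac{dJ}{da} = \int_{0}^{1} 6 x^{a} \log{\left(x \right)} \, dx = - \frac{6}{\left(a + 1\right)^{2}}.$$

Repeating $4$ times in total — each differentiation brings down another $\ln x$ — gives
$$\frac{d^{4}J}{da^{4}} = \int_{0}^{1} 6 x^{a} \log{\left(x \right)}^{4} \, dx = \frac{144}{\left(a + 1\right)^{5}},$$
and the integrand here is exactly the target integrand, so $I = \frac{144}{\left(a + 1\right)^{5}}$.

Setting $a = \frac{7}{2}$:
$$I = \frac{512}{6561}.$$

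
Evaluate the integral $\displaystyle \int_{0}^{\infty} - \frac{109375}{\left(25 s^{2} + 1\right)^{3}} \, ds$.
$- \frac{65625 \pi}{16}$

Recall the elementary integral
$$J(a) = \int_{0}^{\infty} - \frac{7}{a^{2} + s^{2}} \, ds = - \frac{7 \pi}{2 a}.$$

Differentiating under the integral sign with respect to $a$,
$$\frac{dJ}{da} = \int_{0}^{\infty} \frac{14 a}{\left(a^{2} + s^{2}\right)^{2}} \, ds = \frac{7 \pi}{2 a^{2}},$$
so $\int_{0}^{\infty} - \frac{7}{\left(a^{2} + s^{2}\right)^{2}} \, ds = - \frac{7 \pi}{4 a^{3}}$.

Repeating — each differentiation of $1/(s^2+a^2)^j$ produces $-2ja/(s^2+a^2)^{j+1}$ — and dividing through by $-2ja$ at each step yields, after $2$ differentiations in total,
$$\int_{0}^{\infty} - \frac{7}{\left(a^{2} + s^{2}\right)^{3}} \, ds = - \frac{21 \pi}{16 a^{5}}.$$

Setting $a = \frac{1}{5}$:
$$I = - \frac{65625 \pi}{16}.$$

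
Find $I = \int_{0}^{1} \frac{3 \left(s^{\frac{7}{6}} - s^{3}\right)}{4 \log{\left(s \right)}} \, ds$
$\log{\left(\frac{13^{\frac{3}{4}} \sqrt[4]{24}}{24} \right)}$

Consider the one-parameter family: let $I(a) = \int_{0}^{1} \frac{3 \left(s^{\frac{7}{6}} - s^{a}\right)}{4 \log{\left(s \right)}} \, ds$.

Since $\dfrac{\partial}{\partial a}\,s^{a} = s^{a} \ln s$, the $\ln s$ in the denominator cancels and
$$\frac{dI}{da} = \int_{0}^{1} - \frac{3}{4} s^{a} \, ds = - \frac{3}{4} \left[\frac{s^{a+1}}{a+1}\right]_0^1 = - \frac{3}{4 a + 4}.$$

Integrating with respect to $a$ gives $I(a) = - \frac{3 \log{\left(a + 1 \right)}}{4} - \frac{3 \log{\left(6 \right)}}{4} + \frac{3 \log{\left(13 \right)}}{4} + C$.

At $a = \frac{7}{6}$ the integrand is identically $0$, so $I(\frac{7}{6}) = 0$. The closed form gives $0$, hence $C = 0$.

Setting $a = 3$:
$$I = \log{\left(\frac{13^{\frac{3}{4}} \sqrt[4]{24}}{24} \right)}.$$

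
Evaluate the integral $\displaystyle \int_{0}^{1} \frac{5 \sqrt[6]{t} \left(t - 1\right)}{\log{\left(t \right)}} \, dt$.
$- \log{\left(\frac{16807}{371293} \right)}$

Introduce a parameter $a$ in the exponent: let $I(a) = \int_{0}^{1} \frac{5 \left(t^{\frac{7}{6}} - t^{a}\right)}{\log{\left(t \right)}} \, dt$.

Since $\dfrac{\partial}{\partial a}\,t^{a} = t^{a} \ln t$, the $\ln t$ in the denominator cancels and
$$\frac{dI}{da} = \int_{0}^{1} -5 t^{a} \, dt = -5 \left[\frac{t^{a+1}}{a+1}\right]_0^1 = - \frac{5}{a + 1}.$$

Integrating with respect to $a$ gives $I(a) = - \log{\left(\frac{7776 \left(a + 1\right)^{5}}{371293} \right)} + C$.

At $a = \frac{7}{6}$ the integrand is identically $0$, so $I(\frac{7}{6}) = 0$. The closed form gives $0$, hence $C = 0$.

Setting $a = \frac{1}{6}$:
$$I = - \log{\left(\frac{16807}{371293} \right)}.$$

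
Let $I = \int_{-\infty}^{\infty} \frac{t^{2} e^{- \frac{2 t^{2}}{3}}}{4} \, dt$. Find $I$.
$\frac{3 \sqrt{6} \sqrt{\pi}}{32}$

Begin with the known integral
$$J(a) = \int_{-\infty}^{\infty} \frac{e^{- a t^{2}}}{4} \, dt = \frac{\sqrt{\pi}}{4 \sqrt{a}}.$$

Differentiating under the integral sign brings down a factor of $(-t^2)$:
$$\frac{dJ}{da} = \int_{-\infty}^{\infty} - \frac{t^{2} e^{- a t^{2}}}{4} \, dt = - \frac{\sqrt{\pi}}{8 a^{\frac{3}{2}}}.$$

The integral on the left is $-I$, so $I = \frac{\sqrt{\pi}}{8 a^{\frac{3}{2}}}$.

Setting $a = \frac{2}{3}$:
$$I = \frac{3 \sqrt{6} \sqrt{\pi}}{32}.$$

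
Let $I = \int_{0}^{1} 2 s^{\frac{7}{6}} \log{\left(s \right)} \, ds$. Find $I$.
$- \frac{72}{169}$

Start from the elementary integral
$$J(a) = \int_{0}^{1} 2 s^{a} \, ds = \frac{2}{a + 1}.$$

Differentiating under the integral sign brings down a factor of $\ln s$:
$$\frac{dJ}{da} = \int_{0}^{1} 2 s^{a} \log{\left(s \right)} \, ds = - \frac{2}{\left(a + 1\right)^{2}}.$$

The integral on the left is $I$, so $I = - \frac{2}{\left(a + 1\right)^{2}}$.

Setting $a = \frac{7}{6}$:
$$I = - \frac{72}{169}.$$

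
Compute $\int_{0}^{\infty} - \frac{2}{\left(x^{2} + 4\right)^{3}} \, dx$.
$- \frac{3 \pi}{256}$

Recall the elementary integral
$$J(a) = \int_{0}^{\infty} - \frac{2}{a^{2} + x^{2}} \, dx = - \frac{\pi}{a}.$$

Differentiating under the integral sign with respect to $a$,
$$\frac{dJ}{da} = \int_{0}^{\infty} \frac{4 a}{\left(a^{2} + x^{2}\right)^{2}} \, dx = \frac{\pi}{a^{2}},$$
so $\int_{0}^{\infty} - \frac{2}{\left(a^{2} + x^{2}\right)^{2}} \, dx = - \frac{\pi}{2 a^{3}}$.

Repeating — each differentiation of $1/(x^2+a^2)^j$ produces $-2ja/(x^2+a^2)^{j+1}$ — and dividing through by $-2ja$ at each step yields, after $2$ differentiations in total,
$$\int_{0}^{\infty} - \frac{2}{\left(a^{2} + x^{2}\right)^{3}} \, dx = - \frac{3 \pi}{8 a^{5}}.$$

Setting $a = 2$:
$$I = - \frac{3 \pi}{256}.$$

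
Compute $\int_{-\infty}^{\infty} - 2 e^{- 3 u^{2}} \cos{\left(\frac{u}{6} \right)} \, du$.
$- \frac{2 \sqrt{3} \sqrt{\pi}}{3 e^{\frac{1}{432}}}$

Treat the cosine frequency as a parameter and define $I(b) = \int_{-\infty}^{\infty} - 2 e^{- 3 u^{2}} \cos{\left(b u \right)} \, du$.

Differentiating under the integral sign,
$$I'(b) = \int_{-\infty}^{\infty} 2 u e^{- 3 u^{2}} \sin{\left(b u \right)} \, du.$$

Integrate $\int_{-\infty}^{\infty} u \sin(b u)\, e^{- 3 u^{2}}\, du$ by parts with $w = \sin(b u)$ and $dv = u\, e^{- 3 u^{2}}\, du$, giving $v = - \frac{e^{- 3 u^{2}}}{6}$. The boundary term vanishes and
$$\int_{-\infty}^{\infty} u \sin(b u)\, e^{- 3 u^{2}}\, du = \frac{b}{6} \int_{-\infty}^{\infty} \cos(b u)\, e^{- 3 u^{2}}\, du,$$
so $I'(b) = - \frac{b}{6}\, I(b)$.

This is a separable first-order ODE; solving with the initial condition $I(0) = \int_{-\infty}^{\infty} - 2 e^{- 3 u^{2}}\,du = - \frac{2 \sqrt{3} \sqrt{\pi}}{3}$ gives
$$I(b) = - \frac{2 \sqrt{3} \sqrt{\pi} e^{- \frac{b^{2}}{12}}}{3}.$$

Setting $b = \frac{1}{6}$:
$$I = - \frac{2 \sqrt{3} \sqrt{\pi}}{3 e^{\frac{1}{432}}}.$$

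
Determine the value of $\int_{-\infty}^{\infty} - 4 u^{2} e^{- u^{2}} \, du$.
$- 2 \sqrt{\pi}$

Consider the simpler parametrised integral
$$J(a) = \int_{-\infty}^{\infty} - 4 e^{- a u^{2}} \, du = - \frac{4 \sqrt{\pi}}{\sqrt{a}}.$$

Differentiating under the integral sign brings down a factor of $(-u^2)$:
$$\frac{dJ}{da} = \int_{-\infty}^{\infty} 4 u^{2} e^{- a u^{2}} \, du = \frac{2 \sqrt{\pi}}{a^{\frac{3}{2}}}.$$

The integral on the left is $-I$, so $I = - \frac{2 \sqrt{\pi}}{a^{\frac{3}{2}}}$.

Setting $a = 1$:
$$I = - 2 \sqrt{\pi}.$$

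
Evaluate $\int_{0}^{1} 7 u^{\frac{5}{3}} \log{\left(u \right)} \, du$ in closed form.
$- \frac{63}{64}$

Begin with the known integral
$$J(a) = \int_{0}^{1} 7 u^{a} \, du = \frac{7}{a + 1}.$$

Differentiating under the integral sign brings down a factor of $\ln u$:
$$\frac{dJ}{da} = \int_{0}^{1} 7 u^{a} \log{\left(u \right)} \, du = - \frac{7}{\left(a + 1\right)^{2}}.$$

The integral on the left is $I$, so $I = - \frac{7}{\left(a + 1\right)^{2}}$.

Setting $a = \frac{5}{3}$:
$$I = - \frac{63}{64}.$$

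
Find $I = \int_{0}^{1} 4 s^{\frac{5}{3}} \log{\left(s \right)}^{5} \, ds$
$- \frac{10935}{8192}$

Start from the elementary integral
$$J(a) = \int_{0}^{1} 4 s^{a} \, ds = \frac{4}{a + 1}.$$

Differentiating under the integral sign brings down a factor of $\ln s$:
$$\frac{dJ}{da} = \int_{0}^{1} 4 s^{a} \log{\left(s \right)} \, ds = - \frac{4}{\left(a + 1\right)^{2}}.$$

Repeating $5$ times in total — each differentiation brings down another $\ln s$ — gives
$$\frac{d^{5}J}{da^{5}} = \int_{0}^{1} 4 s^{a} \log{\left(s \right)}^{5} \, ds = - \frac{480}{\left(a + 1\right)^{6}},$$
and the integrand here is exactly the target integrand, so $I = - \frac{480}{\left(a + 1\right)^{6}}$.

Setting $a = \frac{5}{3}$:
$$I = - \frac{10935}{8192}.$$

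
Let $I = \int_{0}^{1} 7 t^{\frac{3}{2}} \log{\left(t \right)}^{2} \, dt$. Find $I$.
$\frac{112}{125}$

Start from the elementary integral
$$J(a) = \int_{0}^{1} 7 t^{a} \, dt = \frac{7}{a + 1}.$$

Differentiating under the integral sign brings down a factor of $\ln t$:
$$\frac{dJ}{da} = \int_{0}^{1} 7 t^{a} \log{\left(t \right)} \, dt = - \frac{7}{\left(a + 1\right)^{2}}.$$

Repeating twice in total — each differentiation brings down another $\ln t$ — gives
$$\frac{d^{2}J}{da^{2}} = \int_{0}^{1} 7 t^{a} \log{\left(t \right)}^{2} \, dt = \frac{14}{\left(a + 1\right)^{3}},$$
and the integrand here is exactly the target integrand, so $I = \frac{14}{\left(a + 1\right)^{3}}$.

Setting $a = \frac{3}{2}$:
$$I = \frac{112}{125}.$$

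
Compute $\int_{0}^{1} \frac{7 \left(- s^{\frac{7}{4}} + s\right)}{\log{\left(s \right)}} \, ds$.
$\log{\left(\frac{2097152}{19487171} \right)}$

Replace the exponent $\frac{7}{4}$ by a parameter $a$: let $I(a) = \int_{0}^{1} \frac{7 \left(s - s^{a}\right)}{\log{\left(s \right)}} \, ds$.

Since $\dfrac{\partial}{\partial a}\,s^{a} = s^{a} \ln s$, the $\ln s$ in the denominator cancels and
$$\frac{dI}{da} = \int_{0}^{1} -7 s^{a} \, ds = -7 \left[\frac{s^{a+1}}{a+1}\right]_0^1 = - \frac{7}{a + 1}.$$

Integrating with respect to $a$ gives $I(a) = \log{\left(\frac{128}{\left(a + 1\right)^{7}} \right)} + C$.

At $a = 1$ the integrand is identically $0$, so $I(1) = 0$. The closed form gives $0$, hence $C = 0$.

Setting $a = \frac{7}{4}$:
$$I = \log{\left(\frac{2097152}{19487171} \right)}.$$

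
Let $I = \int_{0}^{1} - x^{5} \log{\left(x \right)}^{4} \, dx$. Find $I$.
$- \frac{1}{324}$

Begin with the known integral
$$J(a) = \int_{0}^{1} - x^{a} \, dx = - \frac{1}{a + 1}.$$

Differentiating under the integral sign brings down a factor of $\ln x$:
$$\frac{dJ}{da} = \int_{0}^{1} - x^{a} \log{\left(x \right)} \, dx = \frac{1}{\left(a + 1\right)^{2}}.$$

Repeating $4$ times in total — each differentiation brings down another $\ln x$ — gives
$$\frac{d^{4}J}{da^{4}} = \int_{0}^{1} - x^{a} \log{\left(x \right)}^{4} \, dx = - \frac{24}{\left(a + 1\right)^{5}},$$
and the integrand here is exactly the target integrand, so $I = - \frac{24}{\left(a + 1\right)^{5}}$.

Setting $a = 5$:
$$I = - \frac{1}{324}.$$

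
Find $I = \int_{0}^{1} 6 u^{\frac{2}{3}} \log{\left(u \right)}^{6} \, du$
$\frac{1889568}{15625}$

Begin with the known integral
$$J(a) = \int_{0}^{1} 6 u^{a} \, du = \frac{6}{a + 1}.$$

Differentiating under the integral sign brings down a factor of $\ln u$:
$$\frac{dJ}{da} = \int_{0}^{1} 6 u^{a} \log{\left(u \right)} \, du = - \frac{6}{\left(a + 1\right)^{2}}.$$

Repeating $6$ times in total — each differentiation brings down another $\ln u$ — gives
$$\frac{d^{6}J}{da^{6}} = \int_{0}^{1} 6 u^{a} \log{\left(u \right)}^{6} \, du = \frac{4320}{\left(a + 1\right)^{7}},$$
and the integrand here is exactly the target integrand, so $I = \frac{4320}{\left(a + 1\right)^{7}}$.

Setting $a = \frac{2}{3}$:
$$I = \frac{1889568}{15625}.$$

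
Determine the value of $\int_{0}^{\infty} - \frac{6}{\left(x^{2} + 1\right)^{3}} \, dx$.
$- \frac{9 \pi}{8}$

Recall the elementary integral
$$J(a) = \int_{0}^{\infty} - \frac{6}{a^{2} + x^{2}} \, dx = - \frac{3 \pi}{a}.$$

Differentiating under the integral sign with respect to $a$,
$$\frac{dJ}{da} = \int_{0}^{\infty} \frac{12 a}{\left(a^{2} + x^{2}\right)^{2}} \, dx = \frac{3 \pi}{a^{2}},$$
so $\int_{0}^{\infty} - \frac{6}{\left(a^{2} + x^{2}\right)^{2}} \, dx = - \frac{3 \pi}{2 a^{3}}$.

Repeating — each differentiation of $1/(x^2+a^2)^j$ produces $-2ja/(x^2+a^2)^{j+1}$ — and dividing through by $-2ja$ at each step yields, after $2$ differentiations in total,
$$\int_{0}^{\infty} - \frac{6}{\left(a^{2} + x^{2}\right)^{3}} \, dx = - \frac{9 \pi}{8 a^{5}}.$$

Setting $a = 1$:
$$I = - \frac{9 \pi}{8}.$$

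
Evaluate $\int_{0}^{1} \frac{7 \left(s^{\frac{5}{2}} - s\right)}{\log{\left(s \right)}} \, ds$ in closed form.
$- \log{\left(\frac{16384}{823543} \right)}$

Introduce a parameter $a$ in the exponent: let $I(a) = \int_{0}^{1} \frac{7 \left(s^{\frac{5}{2}} - s^{a}\right)}{\log{\left(s \right)}} \, ds$.

Since $\dfrac{\partial}{\partial a}\,s^{a} = s^{a} \ln s$, the $\ln s$ in the denominator cancels and
$$\frac{dI}{da} = \int_{0}^{1} -7 s^{a} \, ds = -7 \left[\frac{s^{a+1}}{a+1}\right]_0^1 = - \frac{7}{a + 1}.$$

Integrating with respect to $a$ gives $I(a) = - \log{\left(\frac{128 \left(a + 1\right)^{7}}{823543} \right)} + C$.

At $a = \frac{5}{2}$ the integrand is identically $0$, so $I(\frac{5}{2}) = 0$. The closed form gives $0$, hence $C = 0$.

Setting $a = 1$:
$$I = - \log{\left(\frac{16384}{823543} \right)}.$$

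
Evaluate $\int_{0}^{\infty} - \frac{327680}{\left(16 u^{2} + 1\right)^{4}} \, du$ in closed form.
$- 12800 \pi$

Start from the standard arctangent integral
$$J(a) = \int_{0}^{\infty} - \frac{5}{a^{2} + u^{2}} \, du = - \frac{5 \pi}{2 a}.$$

Differentiating under the integral sign with respect to $a$,
$$\frac{dJ}{da} = \int_{0}^{\infty} \frac{10 a}{\left(a^{2} + u^{2}\right)^{2}} \, du = \frac{5 \pi}{2 a^{2}},$$
so $\int_{0}^{\infty} - \frac{5}{\left(a^{2} + u^{2}\right)^{2}} \, du = - \frac{5 \pi}{4 a^{3}}$.

Repeating — each differentiation of $1/(u^2+a^2)^j$ produces $-2ja/(u^2+a^2)^{j+1}$ — and dividing through by $-2ja$ at each step yields, after $3$ differentiations in total,
$$\int_{0}^{\infty} - \frac{5}{\left(a^{2} + u^{2}\right)^{4}} \, du = - \frac{25 \pi}{32 a^{7}}.$$

Setting $a = \frac{1}{4}$:
$$I = - 12800 \pi.$$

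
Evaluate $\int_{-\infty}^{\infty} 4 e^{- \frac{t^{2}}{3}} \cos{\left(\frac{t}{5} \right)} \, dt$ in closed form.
$\frac{4 \sqrt{3} \sqrt{\pi}}{e^{\frac{3}{100}}}$

Let $b$ denote the cosine frequency and define $I(b) = \int_{-\infty}^{\infty} 4 e^{- \frac{t^{2}}{3}} \cos{\left(b t \right)} \, dt$.

Differentiating under the integral sign,
$$I'(b) = \int_{-\infty}^{\infty} - 4 t e^{- \frac{t^{2}}{3}} \sin{\left(b t \right)} \, dt.$$

Integrate $\int_{-\infty}^{\infty} t \sin(b t)\, e^{- \frac{t^{2}}{3}}\, dt$ by parts with $u = \sin(b t)$ and $dv = t\, e^{- \frac{t^{2}}{3}}\, dt$, giving $v = - \frac{3 e^{- \frac{t^{2}}{3}}}{2}$. The boundary term vanishes and
$$\int_{-\infty}^{\infty} t \sin(b t)\, e^{- \frac{t^{2}}{3}}\, dt = \frac{3 b}{2} \int_{-\infty}^{\infty} \cos(b t)\, e^{- \frac{t^{2}}{3}}\, dt,$$
so $I'(b) = - \frac{3 b}{2}\, I(b)$.

This is a separable first-order ODE; solving with the initial condition $I(0) = \int_{-\infty}^{\infty} 4 e^{- \frac{t^{2}}{3}}\,dt = 4 \sqrt{3} \sqrt{\pi}$ gives
$$I(b) = 4 \sqrt{3} \sqrt{\pi} e^{- \frac{3 b^{2}}{4}}.$$

Setting $b = \frac{1}{5}$:
$$I = \frac{4 \sqrt{3} \sqrt{\pi}}{e^{\frac{3}{100}}}.$$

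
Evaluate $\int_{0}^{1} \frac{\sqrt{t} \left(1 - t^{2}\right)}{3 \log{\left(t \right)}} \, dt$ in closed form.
$- \frac{\log{\left(7 \right)}}{3} + \frac{\log{\left(3 \right)}}{3}$

Consider the one-parameter family: let $I(a) = \int_{0}^{1} \frac{\sqrt{t} - t^{a}}{3 \log{\left(t \right)}} \, dt$.

Since $\dfrac{\partial}{\partial a}\,t^{a} = t^{a} \ln t$, the $\ln t$ in the denominator cancels and
$$\frac{dI}{da} = \int_{0}^{1} - \frac{1}{3} t^{a} \, dt = - \frac{1}{3} \left[\frac{t^{a+1}}{a+1}\right]_0^1 = - \frac{1}{3 a + 3}.$$

Integrating with respect to $a$ gives $I(a) = - \frac{\log{\left(a + 1 \right)}}{3} - \frac{\log{\left(2 \right)}}{3} + \frac{\log{\left(3 \right)}}{3} + C$.

At $a = \frac{1}{2}$ the integrand is identically $0$, so $I(\frac{1}{2}) = 0$. The closed form gives $0$, hence $C = 0$.

Setting $a = \frac{5}{2}$:
$$I = - \frac{\log{\left(7 \right)}}{3} + \frac{\log{\left(3 \right)}}{3}.$$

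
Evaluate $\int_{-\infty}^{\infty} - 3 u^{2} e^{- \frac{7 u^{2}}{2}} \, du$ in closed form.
$- \frac{3 \sqrt{14} \sqrt{\pi}}{49}$

Start from the elementary integral
$$J(a) = \int_{-\infty}^{\infty} - 3 e^{- a u^{2}} \, du = - \frac{3 \sqrt{\pi}}{\sqrt{a}}.$$

Differentiating under the integral sign brings down a factor of $(-u^2)$:
$$\frac{dJ}{da} = \int_{-\infty}^{\infty} 3 u^{2} e^{- a u^{2}} \, du = \frac{3 \sqrt{\pi}}{2 a^{\frac{3}{2}}}.$$

The integral on the left is $-I$, so $I = - \frac{3 \sqrt{\pi}}{2 a^{\frac{3}{2}}}$.

Setting $a = \frac{7}{2}$:
$$I = - \frac{3 \sqrt{14} \sqrt{\pi}}{49}.$$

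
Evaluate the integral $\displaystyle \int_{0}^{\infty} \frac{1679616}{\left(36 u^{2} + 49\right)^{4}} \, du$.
$\frac{43740 \pi}{823543}$

Recall the elementary integral
$$J(a) = \int_{0}^{\infty} \frac{1}{a^{2} + u^{2}} \, du = \frac{\pi}{2 a}.$$

Differentiating under the integral sign with respect to $a$,
$$\frac{dJ}{da} = \int_{0}^{\infty} - \frac{2 a}{\left(a^{2} + u^{2}\right)^{2}} \, du = - \frac{\pi}{2 a^{2}},$$
so $\int_{0}^{\infty} \frac{1}{\left(a^{2} + u^{2}\right)^{2}} \, du = \frac{\pi}{4 a^{3}}$.

Repeating — each differentiation of $1/(u^2+a^2)^j$ produces $-2ja/(u^2+a^2)^{j+1}$ — and dividing through by $-2ja$ at each step yields, after $3$ differentiations in total,
$$\int_{0}^{\infty} \frac{1}{\left(a^{2} + u^{2}\right)^{4}} \, du = \frac{5 \pi}{32 a^{7}}.$$

Setting $a = \frac{7}{6}$:
$$I = \frac{43740 \pi}{823543}.$$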